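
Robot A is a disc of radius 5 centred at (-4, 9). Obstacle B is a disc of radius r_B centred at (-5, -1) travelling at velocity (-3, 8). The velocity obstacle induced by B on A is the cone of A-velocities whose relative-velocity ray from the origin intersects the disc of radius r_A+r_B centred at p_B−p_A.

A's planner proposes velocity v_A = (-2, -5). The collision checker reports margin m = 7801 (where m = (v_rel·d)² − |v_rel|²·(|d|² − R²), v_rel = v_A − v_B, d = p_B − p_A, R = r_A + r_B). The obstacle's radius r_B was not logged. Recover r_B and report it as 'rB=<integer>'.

m = 7801
d = (-1, -10);  v_rel = (1, -13),  |v_rel|² = 170
v_rel×d = (1)·(-10) − (-13)·(-1) = -23
since m = R²·170 − (-23)²:  R² = (529 + 7801) / 170 = 49
R = √49 = 7  ⇒  r_B = 7 − 5 = 2

rB=2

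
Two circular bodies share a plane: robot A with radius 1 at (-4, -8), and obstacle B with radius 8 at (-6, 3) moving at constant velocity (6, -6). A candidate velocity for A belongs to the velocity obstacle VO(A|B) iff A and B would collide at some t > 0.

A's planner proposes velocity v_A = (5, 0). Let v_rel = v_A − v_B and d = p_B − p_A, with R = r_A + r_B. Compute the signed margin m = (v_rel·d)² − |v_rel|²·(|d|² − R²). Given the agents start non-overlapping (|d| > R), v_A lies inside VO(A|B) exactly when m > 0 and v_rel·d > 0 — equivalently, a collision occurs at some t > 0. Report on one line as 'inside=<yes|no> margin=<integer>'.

d = (-2, 11),  |d|² = 125;  R = 1+8 = 9,  c = 125−9² = 44
v_rel = (-1, 6),  |v_rel|² = 37;  v_rel·d = (-1)·(-2) + (6)·(11) = 68
37·t² − 136·t + 44 = 0  ⇒  m = 68² − 37·44 = 2996
m = 2996 > 0,  v_rel·d = 68 > 0  ⇒  inside

inside=yes margin=2996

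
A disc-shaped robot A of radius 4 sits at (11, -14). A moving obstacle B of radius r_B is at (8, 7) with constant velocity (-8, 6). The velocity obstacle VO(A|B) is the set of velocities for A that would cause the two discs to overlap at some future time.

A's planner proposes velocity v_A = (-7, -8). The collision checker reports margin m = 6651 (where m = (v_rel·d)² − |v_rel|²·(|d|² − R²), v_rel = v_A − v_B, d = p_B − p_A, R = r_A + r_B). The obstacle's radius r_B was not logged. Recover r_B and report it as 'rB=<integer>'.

m = 6651
d = (-3, 21);  v_rel = (1, -14),  |v_rel|² = 197
v_rel×d = (1)·(21) − (-14)·(-3) = -21
since m = R²·197 − (-21)²:  R² = (441 + 6651) / 197 = 36
R = √36 = 6  ⇒  r_B = 6 − 4 = 2

rB=2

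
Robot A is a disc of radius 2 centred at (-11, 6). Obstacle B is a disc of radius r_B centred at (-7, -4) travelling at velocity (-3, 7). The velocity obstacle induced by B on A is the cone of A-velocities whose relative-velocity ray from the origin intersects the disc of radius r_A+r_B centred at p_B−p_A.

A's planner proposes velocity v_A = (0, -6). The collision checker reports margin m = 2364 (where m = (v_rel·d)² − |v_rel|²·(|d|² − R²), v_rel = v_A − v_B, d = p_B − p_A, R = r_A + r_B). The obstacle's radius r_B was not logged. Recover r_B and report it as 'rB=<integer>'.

m = 2364
d = (4, -10);  v_rel = (3, -13),  |v_rel|² = 178
v_rel×d = (3)·(-10) − (-13)·(4) = 22
since m = R²·178 − 22²:  R² = (484 + 2364) / 178 = 16
R = √16 = 4  ⇒  r_B = 4 − 2 = 2

rB=2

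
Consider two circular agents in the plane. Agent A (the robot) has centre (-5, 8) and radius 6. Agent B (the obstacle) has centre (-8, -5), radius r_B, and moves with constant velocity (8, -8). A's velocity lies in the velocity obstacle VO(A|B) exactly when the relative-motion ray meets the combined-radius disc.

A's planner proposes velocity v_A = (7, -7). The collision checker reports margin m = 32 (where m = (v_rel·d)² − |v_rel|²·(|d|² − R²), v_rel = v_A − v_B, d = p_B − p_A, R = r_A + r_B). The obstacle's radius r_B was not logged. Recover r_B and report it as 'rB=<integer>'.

m = 32
d = (-3, -13);  v_rel = (-1, 1),  |v_rel|² = 2
v_rel×d = (-1)·(-13) − (1)·(-3) = 16
since m = R²·2 − 16²:  R² = (256 + 32) / 2 = 144
R = √144 = 12  ⇒  r_B = 12 − 6 = 6

rB=6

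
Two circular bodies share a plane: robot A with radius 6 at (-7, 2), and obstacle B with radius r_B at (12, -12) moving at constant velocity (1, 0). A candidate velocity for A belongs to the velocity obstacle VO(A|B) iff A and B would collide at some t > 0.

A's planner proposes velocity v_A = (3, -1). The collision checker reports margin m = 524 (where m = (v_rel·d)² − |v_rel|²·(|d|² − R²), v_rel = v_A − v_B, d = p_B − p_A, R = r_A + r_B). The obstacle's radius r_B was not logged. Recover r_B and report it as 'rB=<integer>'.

m = 524
d = (19, -14);  v_rel = (2, -1),  |v_rel|² = 5
v_rel×d = (2)·(-14) − (-1)·(19) = -9
since m = R²·5 − (-9)²:  R² = (81 + 524) / 5 = 121
R = √121 = 11  ⇒  r_B = 11 − 6 = 5

rB=5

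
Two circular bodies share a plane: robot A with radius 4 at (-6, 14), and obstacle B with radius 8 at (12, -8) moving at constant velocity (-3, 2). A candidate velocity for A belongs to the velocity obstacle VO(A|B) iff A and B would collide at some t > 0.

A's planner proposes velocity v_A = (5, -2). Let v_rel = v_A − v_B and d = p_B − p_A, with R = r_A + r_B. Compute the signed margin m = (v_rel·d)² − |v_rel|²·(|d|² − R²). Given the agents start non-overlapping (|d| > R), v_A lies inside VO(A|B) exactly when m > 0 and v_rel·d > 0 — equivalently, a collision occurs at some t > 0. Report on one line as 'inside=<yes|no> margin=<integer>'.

d = (18, -22),  |d|² = 808;  R = 4+8 = 12,  c = 808−12² = 664
v_rel = (8, -4),  |v_rel|² = 80;  v_rel·d = (8)·(18) + (-4)·(-22) = 232
80·t² − 464·t + 664 = 0  ⇒  m = 232² − 80·664 = 704
m = 704 > 0,  v_rel·d = 232 > 0  ⇒  inside

inside=yes margin=704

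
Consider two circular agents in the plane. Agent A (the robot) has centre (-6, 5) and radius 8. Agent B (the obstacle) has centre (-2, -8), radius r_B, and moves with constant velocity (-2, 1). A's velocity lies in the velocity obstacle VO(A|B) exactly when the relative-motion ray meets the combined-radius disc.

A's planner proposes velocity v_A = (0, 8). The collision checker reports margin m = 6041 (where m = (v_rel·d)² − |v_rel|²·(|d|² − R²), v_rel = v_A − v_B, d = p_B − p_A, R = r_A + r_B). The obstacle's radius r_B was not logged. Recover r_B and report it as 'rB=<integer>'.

m = 6041
d = (4, -13);  v_rel = (2, 7),  |v_rel|² = 53
v_rel×d = (2)·(-13) − (7)·(4) = -54
since m = R²·53 − (-54)²:  R² = (2916 + 6041) / 53 = 169
R = √169 = 13  ⇒  r_B = 13 − 8 = 5

rB=5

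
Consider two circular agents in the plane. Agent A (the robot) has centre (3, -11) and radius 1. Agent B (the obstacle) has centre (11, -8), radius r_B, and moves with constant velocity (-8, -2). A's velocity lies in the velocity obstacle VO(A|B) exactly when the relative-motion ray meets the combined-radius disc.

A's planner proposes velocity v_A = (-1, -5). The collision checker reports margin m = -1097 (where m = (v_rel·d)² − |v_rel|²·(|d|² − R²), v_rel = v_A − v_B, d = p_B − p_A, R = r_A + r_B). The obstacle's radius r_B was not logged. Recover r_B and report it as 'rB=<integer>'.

m = -1097
d = (8, 3);  v_rel = (7, -3),  |v_rel|² = 58
v_rel×d = (7)·(3) − (-3)·(8) = 45
since m = R²·58 − 45²:  R² = (2025 + -1097) / 58 = 16
R = √16 = 4  ⇒  r_B = 4 − 1 = 3

rB=3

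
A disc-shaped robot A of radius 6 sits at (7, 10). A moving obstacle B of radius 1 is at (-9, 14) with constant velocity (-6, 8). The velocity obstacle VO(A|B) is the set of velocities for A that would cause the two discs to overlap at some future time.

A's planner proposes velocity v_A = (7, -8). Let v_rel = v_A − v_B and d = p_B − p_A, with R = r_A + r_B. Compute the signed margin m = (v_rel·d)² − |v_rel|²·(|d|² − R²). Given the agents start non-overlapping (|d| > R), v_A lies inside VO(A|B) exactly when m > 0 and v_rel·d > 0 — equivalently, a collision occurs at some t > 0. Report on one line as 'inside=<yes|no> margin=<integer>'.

d = (-16, 4),  |d|² = 272;  R = 6+1 = 7,  c = 272−7² = 223
v_rel = (13, -16),  |v_rel|² = 425;  v_rel·d = (13)·(-16) + (-16)·(4) = -272
425·t² + 544·t + 223 = 0  ⇒  m = (-272)² − 425·223 = -20791
m = -20791 < 0,  v_rel·d = -272 < 0  ⇒  outside

inside=no margin=-20791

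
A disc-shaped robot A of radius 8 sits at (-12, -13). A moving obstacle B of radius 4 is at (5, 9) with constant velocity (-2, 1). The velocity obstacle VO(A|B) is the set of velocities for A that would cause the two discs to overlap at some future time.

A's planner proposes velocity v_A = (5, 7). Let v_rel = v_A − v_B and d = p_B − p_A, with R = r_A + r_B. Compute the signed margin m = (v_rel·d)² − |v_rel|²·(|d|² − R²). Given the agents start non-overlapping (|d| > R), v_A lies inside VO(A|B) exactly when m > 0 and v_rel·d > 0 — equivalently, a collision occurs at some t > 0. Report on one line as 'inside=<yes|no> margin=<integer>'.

d = (17, 22),  |d|² = 773;  R = 8+4 = 12,  c = 773−12² = 629
v_rel = (7, 6),  |v_rel|² = 85;  v_rel·d = (7)·(17) + (6)·(22) = 251
85·t² − 502·t + 629 = 0  ⇒  m = 251² − 85·629 = 9536
m = 9536 > 0,  v_rel·d = 251 > 0  ⇒  inside

inside=yes margin=9536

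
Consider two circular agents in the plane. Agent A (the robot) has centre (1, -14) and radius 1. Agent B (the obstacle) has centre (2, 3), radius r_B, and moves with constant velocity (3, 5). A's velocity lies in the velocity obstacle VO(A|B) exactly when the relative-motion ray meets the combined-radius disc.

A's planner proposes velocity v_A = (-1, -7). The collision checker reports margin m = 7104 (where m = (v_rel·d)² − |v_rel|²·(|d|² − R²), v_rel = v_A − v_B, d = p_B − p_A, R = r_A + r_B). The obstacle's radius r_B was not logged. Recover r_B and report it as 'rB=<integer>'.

m = 7104
d = (1, 17);  v_rel = (-4, -12),  |v_rel|² = 160
v_rel×d = (-4)·(17) − (-12)·(1) = -56
since m = R²·160 − (-56)²:  R² = (3136 + 7104) / 160 = 64
R = √64 = 8  ⇒  r_B = 8 − 1 = 7

rB=7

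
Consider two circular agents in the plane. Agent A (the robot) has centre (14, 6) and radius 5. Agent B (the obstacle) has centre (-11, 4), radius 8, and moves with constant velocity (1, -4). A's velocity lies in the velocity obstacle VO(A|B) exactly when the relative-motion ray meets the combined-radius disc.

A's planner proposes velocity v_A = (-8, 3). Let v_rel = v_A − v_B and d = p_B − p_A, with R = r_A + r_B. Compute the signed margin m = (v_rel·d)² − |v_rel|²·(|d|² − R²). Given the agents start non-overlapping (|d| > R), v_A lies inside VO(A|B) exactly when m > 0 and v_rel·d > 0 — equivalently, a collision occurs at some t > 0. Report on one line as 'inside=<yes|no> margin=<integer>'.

d = (-25, -2),  |d|² = 629;  R = 5+8 = 13,  c = 629−13² = 460
v_rel = (-9, 7),  |v_rel|² = 130;  v_rel·d = (-9)·(-25) + (7)·(-2) = 211
130·t² − 422·t + 460 = 0  ⇒  m = 211² − 130·460 = -15279
m = -15279 < 0,  v_rel·d = 211 > 0  ⇒  outside

inside=no margin=-15279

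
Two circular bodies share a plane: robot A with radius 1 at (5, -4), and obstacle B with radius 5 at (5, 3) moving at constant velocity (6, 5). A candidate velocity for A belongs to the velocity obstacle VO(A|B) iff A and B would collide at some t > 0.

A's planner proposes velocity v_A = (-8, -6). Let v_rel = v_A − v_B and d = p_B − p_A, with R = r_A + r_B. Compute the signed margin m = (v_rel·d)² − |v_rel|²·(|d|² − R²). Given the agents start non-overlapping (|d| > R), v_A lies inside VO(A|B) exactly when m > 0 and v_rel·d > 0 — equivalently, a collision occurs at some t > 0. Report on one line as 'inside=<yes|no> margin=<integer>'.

d = (0, 7),  |d|² = 49;  R = 1+5 = 6,  c = 49−6² = 13
v_rel = (-14, -11),  |v_rel|² = 317;  v_rel·d = (-14)·(0) + (-11)·(7) = -77
317·t² + 154·t + 13 = 0  ⇒  m = (-77)² − 317·13 = 1808
m = 1808 > 0,  v_rel·d = -77 < 0  ⇒  outside

inside=no margin=1808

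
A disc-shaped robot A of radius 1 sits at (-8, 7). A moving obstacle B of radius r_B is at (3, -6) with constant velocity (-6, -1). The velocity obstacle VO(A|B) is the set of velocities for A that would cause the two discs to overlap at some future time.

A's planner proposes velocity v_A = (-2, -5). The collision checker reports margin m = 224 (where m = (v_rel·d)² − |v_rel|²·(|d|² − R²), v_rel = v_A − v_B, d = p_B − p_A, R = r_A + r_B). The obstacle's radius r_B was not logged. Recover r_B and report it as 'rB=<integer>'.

m = 224
d = (11, -13);  v_rel = (4, -4),  |v_rel|² = 32
v_rel×d = (4)·(-13) − (-4)·(11) = -8
since m = R²·32 − (-8)²:  R² = (64 + 224) / 32 = 9
R = √9 = 3  ⇒  r_B = 3 − 1 = 2

rB=2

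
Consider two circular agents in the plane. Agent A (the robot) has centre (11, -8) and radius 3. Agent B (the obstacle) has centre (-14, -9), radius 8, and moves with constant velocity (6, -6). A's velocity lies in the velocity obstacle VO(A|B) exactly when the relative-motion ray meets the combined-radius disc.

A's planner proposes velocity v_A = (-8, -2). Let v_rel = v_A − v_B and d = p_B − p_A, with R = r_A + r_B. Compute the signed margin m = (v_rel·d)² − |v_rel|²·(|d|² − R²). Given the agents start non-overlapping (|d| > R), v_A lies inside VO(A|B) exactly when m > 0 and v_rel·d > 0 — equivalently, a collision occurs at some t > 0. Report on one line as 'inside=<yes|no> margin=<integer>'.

d = (-25, -1),  |d|² = 626;  R = 3+8 = 11,  c = 626−11² = 505
v_rel = (-14, 4),  |v_rel|² = 212;  v_rel·d = (-14)·(-25) + (4)·(-1) = 346
212·t² − 692·t + 505 = 0  ⇒  m = 346² − 212·505 = 12656
m = 12656 > 0,  v_rel·d = 346 > 0  ⇒  inside

inside=yes margin=12656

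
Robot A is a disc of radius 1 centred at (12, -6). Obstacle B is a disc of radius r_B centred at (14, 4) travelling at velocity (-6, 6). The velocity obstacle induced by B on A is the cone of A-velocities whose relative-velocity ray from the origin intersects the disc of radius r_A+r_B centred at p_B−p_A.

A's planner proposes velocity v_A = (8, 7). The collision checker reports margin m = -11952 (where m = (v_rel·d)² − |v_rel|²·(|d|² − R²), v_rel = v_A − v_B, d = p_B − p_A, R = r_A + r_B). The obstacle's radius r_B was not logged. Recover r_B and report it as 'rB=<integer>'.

m = -11952
d = (2, 10);  v_rel = (14, 1),  |v_rel|² = 197
v_rel×d = (14)·(10) − (1)·(2) = 138
since m = R²·197 − 138²:  R² = (19044 + -11952) / 197 = 36
R = √36 = 6  ⇒  r_B = 6 − 1 = 5

rB=5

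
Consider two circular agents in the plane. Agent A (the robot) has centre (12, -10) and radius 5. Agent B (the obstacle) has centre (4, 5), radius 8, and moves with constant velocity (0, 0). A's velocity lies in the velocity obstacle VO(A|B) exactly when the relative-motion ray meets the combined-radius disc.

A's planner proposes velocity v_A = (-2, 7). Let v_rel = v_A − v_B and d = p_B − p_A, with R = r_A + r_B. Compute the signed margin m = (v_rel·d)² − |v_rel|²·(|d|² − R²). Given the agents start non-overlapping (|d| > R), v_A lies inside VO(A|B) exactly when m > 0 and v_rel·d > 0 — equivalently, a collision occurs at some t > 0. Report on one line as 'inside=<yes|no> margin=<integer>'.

d = (-8, 15),  |d|² = 289;  R = 5+8 = 13,  c = 289−13² = 120
v_rel = (-2, 7),  |v_rel|² = 53;  v_rel·d = (-2)·(-8) + (7)·(15) = 121
53·t² − 242·t + 120 = 0  ⇒  m = 121² − 53·120 = 8281
m = 8281 > 0,  v_rel·d = 121 > 0  ⇒  inside

inside=yes margin=8281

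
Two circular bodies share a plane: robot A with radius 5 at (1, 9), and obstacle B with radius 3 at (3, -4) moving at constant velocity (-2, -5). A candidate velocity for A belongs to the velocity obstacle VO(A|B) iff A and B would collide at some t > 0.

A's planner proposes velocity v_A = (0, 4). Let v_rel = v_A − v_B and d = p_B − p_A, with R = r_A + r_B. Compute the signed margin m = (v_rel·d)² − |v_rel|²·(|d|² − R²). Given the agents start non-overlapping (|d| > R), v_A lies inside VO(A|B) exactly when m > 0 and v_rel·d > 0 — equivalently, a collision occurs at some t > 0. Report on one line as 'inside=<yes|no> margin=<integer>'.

d = (2, -13),  |d|² = 173;  R = 5+3 = 8,  c = 173−8² = 109
v_rel = (2, 9),  |v_rel|² = 85;  v_rel·d = (2)·(2) + (9)·(-13) = -113
85·t² + 226·t + 109 = 0  ⇒  m = (-113)² − 85·109 = 3504
m = 3504 > 0,  v_rel·d = -113 < 0  ⇒  outside

inside=no margin=3504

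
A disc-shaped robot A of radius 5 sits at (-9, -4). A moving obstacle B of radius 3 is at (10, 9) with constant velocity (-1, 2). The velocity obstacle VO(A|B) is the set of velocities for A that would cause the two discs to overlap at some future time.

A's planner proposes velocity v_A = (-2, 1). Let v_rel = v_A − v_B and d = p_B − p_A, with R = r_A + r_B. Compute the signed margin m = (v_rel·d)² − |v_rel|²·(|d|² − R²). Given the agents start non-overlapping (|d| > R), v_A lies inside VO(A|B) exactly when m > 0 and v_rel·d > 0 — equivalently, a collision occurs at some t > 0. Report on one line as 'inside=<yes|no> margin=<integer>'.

d = (19, 13),  |d|² = 530;  R = 5+3 = 8,  c = 530−8² = 466
v_rel = (-1, -1),  |v_rel|² = 2;  v_rel·d = (-1)·(19) + (-1)·(13) = -32
2·t² + 64·t + 466 = 0  ⇒  m = (-32)² − 2·466 = 92
m = 92 > 0,  v_rel·d = -32 < 0  ⇒  outside

inside=no margin=92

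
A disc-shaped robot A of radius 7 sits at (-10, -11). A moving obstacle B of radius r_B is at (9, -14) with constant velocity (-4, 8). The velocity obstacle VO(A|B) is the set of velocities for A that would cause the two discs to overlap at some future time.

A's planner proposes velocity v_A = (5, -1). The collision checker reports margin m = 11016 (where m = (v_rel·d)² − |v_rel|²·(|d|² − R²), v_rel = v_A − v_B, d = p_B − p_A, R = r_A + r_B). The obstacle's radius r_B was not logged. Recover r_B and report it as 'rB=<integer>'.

m = 11016
d = (19, -3);  v_rel = (9, -9),  |v_rel|² = 162
v_rel×d = (9)·(-3) − (-9)·(19) = 144
since m = R²·162 − 144²:  R² = (20736 + 11016) / 162 = 196
R = √196 = 14  ⇒  r_B = 14 − 7 = 7

rB=7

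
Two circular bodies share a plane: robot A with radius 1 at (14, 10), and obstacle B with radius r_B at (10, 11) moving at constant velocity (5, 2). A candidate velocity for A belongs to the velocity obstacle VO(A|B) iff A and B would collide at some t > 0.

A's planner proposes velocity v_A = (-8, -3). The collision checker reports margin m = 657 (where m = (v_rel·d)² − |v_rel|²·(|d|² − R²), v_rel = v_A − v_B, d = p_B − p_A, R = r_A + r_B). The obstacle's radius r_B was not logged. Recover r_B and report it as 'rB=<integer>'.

m = 657
d = (-4, 1);  v_rel = (-13, -5),  |v_rel|² = 194
v_rel×d = (-13)·(1) − (-5)·(-4) = -33
since m = R²·194 − (-33)²:  R² = (1089 + 657) / 194 = 9
R = √9 = 3  ⇒  r_B = 3 − 1 = 2

rB=2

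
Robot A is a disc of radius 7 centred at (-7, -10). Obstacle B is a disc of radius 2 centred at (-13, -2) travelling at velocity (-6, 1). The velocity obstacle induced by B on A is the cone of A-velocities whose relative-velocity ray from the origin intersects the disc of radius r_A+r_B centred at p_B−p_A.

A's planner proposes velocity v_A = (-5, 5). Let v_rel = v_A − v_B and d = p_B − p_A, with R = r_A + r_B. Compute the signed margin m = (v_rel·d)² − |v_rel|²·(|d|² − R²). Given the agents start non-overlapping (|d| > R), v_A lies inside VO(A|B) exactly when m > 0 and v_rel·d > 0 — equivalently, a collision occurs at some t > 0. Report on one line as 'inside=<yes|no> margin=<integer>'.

d = (-6, 8),  |d|² = 100;  R = 7+2 = 9,  c = 100−9² = 19
v_rel = (1, 4),  |v_rel|² = 17;  v_rel·d = (1)·(-6) + (4)·(8) = 26
17·t² − 52·t + 19 = 0  ⇒  m = 26² − 17·19 = 353
m = 353 > 0,  v_rel·d = 26 > 0  ⇒  inside

inside=yes margin=353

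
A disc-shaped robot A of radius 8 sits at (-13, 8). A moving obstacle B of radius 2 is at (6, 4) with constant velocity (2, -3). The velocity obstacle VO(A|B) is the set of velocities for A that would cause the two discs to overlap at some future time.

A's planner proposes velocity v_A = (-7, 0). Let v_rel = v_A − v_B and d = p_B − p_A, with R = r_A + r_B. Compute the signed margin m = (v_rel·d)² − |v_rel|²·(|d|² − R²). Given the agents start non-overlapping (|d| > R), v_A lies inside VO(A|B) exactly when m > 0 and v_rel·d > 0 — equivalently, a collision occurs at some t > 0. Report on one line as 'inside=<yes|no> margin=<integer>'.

d = (19, -4),  |d|² = 377;  R = 8+2 = 10,  c = 377−10² = 277
v_rel = (-9, 3),  |v_rel|² = 90;  v_rel·d = (-9)·(19) + (3)·(-4) = -183
90·t² + 366·t + 277 = 0  ⇒  m = (-183)² − 90·277 = 8559
m = 8559 > 0,  v_rel·d = -183 < 0  ⇒  outside

inside=no margin=8559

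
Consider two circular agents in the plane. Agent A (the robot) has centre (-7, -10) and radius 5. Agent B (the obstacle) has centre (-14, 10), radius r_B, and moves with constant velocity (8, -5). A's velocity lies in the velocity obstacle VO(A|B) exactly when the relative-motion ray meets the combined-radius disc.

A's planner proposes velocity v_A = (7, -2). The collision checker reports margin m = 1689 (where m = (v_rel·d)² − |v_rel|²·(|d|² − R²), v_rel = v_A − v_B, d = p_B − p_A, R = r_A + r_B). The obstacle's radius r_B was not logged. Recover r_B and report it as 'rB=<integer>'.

m = 1689
d = (-7, 20);  v_rel = (-1, 3),  |v_rel|² = 10
v_rel×d = (-1)·(20) − (3)·(-7) = 1
since m = R²·10 − 1²:  R² = (1 + 1689) / 10 = 169
R = √169 = 13  ⇒  r_B = 13 − 5 = 8

rB=8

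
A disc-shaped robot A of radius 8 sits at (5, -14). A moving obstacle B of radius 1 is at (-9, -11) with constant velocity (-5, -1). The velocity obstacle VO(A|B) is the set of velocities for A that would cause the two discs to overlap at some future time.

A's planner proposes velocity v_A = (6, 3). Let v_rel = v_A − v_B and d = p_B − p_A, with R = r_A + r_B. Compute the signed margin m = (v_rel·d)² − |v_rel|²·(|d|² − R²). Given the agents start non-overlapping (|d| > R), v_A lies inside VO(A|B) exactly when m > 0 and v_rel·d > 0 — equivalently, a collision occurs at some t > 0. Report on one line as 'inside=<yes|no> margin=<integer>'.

d = (-14, 3),  |d|² = 205;  R = 8+1 = 9,  c = 205−9² = 124
v_rel = (11, 4),  |v_rel|² = 137;  v_rel·d = (11)·(-14) + (4)·(3) = -142
137·t² + 284·t + 124 = 0  ⇒  m = (-142)² − 137·124 = 3176
m = 3176 > 0,  v_rel·d = -142 < 0  ⇒  outside

inside=no margin=3176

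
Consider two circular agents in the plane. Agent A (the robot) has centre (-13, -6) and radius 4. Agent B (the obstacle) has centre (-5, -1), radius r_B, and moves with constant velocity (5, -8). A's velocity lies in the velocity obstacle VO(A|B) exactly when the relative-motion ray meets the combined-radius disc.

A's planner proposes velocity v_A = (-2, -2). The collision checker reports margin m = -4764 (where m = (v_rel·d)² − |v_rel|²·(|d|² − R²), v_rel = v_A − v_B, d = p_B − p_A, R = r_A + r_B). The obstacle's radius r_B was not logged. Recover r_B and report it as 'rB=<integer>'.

m = -4764
d = (8, 5);  v_rel = (-7, 6),  |v_rel|² = 85
v_rel×d = (-7)·(5) − (6)·(8) = -83
since m = R²·85 − (-83)²:  R² = (6889 + -4764) / 85 = 25
R = √25 = 5  ⇒  r_B = 5 − 4 = 1

rB=1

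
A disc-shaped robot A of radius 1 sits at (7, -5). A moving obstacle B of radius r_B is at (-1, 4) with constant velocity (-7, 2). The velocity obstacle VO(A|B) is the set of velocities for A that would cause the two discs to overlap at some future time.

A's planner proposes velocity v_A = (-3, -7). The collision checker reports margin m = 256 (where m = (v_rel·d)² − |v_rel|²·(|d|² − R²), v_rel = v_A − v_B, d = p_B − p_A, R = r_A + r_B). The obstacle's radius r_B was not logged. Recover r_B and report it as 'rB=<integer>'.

m = 256
d = (-8, 9);  v_rel = (4, -9),  |v_rel|² = 97
v_rel×d = (4)·(9) − (-9)·(-8) = -36
since m = R²·97 − (-36)²:  R² = (1296 + 256) / 97 = 16
R = √16 = 4  ⇒  r_B = 4 − 1 = 3

rB=3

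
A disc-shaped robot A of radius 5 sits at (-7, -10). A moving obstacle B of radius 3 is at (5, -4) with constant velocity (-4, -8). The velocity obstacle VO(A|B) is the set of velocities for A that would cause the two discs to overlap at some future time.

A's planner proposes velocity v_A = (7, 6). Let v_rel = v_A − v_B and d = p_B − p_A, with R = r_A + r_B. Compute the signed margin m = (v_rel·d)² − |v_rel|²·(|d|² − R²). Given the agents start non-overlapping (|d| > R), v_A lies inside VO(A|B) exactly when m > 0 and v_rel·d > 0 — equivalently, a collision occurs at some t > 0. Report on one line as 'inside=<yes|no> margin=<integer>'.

d = (12, 6),  |d|² = 180;  R = 5+3 = 8,  c = 180−8² = 116
v_rel = (11, 14),  |v_rel|² = 317;  v_rel·d = (11)·(12) + (14)·(6) = 216
317·t² − 432·t + 116 = 0  ⇒  m = 216² − 317·116 = 9884
m = 9884 > 0,  v_rel·d = 216 > 0  ⇒  inside

inside=yes margin=9884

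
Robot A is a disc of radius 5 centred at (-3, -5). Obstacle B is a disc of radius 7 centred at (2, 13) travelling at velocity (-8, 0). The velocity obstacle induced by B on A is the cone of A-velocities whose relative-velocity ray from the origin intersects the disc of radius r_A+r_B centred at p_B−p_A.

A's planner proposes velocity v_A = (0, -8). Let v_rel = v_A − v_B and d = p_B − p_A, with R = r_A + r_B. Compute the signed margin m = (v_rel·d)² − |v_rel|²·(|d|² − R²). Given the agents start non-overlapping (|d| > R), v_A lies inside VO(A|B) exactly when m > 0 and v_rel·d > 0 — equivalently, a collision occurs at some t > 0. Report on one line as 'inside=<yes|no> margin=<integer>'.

d = (5, 18),  |d|² = 349;  R = 5+7 = 12,  c = 349−12² = 205
v_rel = (8, -8),  |v_rel|² = 128;  v_rel·d = (8)·(5) + (-8)·(18) = -104
128·t² + 208·t + 205 = 0  ⇒  m = (-104)² − 128·205 = -15424
m = -15424 < 0,  v_rel·d = -104 < 0  ⇒  outside

inside=no margin=-15424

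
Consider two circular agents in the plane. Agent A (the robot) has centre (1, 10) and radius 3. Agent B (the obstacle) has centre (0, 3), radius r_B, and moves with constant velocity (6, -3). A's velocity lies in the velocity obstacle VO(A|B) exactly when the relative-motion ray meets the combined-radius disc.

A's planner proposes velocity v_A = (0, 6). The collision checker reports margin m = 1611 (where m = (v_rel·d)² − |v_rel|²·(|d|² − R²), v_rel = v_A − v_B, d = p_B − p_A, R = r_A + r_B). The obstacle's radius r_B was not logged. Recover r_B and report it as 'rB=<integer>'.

m = 1611
d = (-1, -7);  v_rel = (-6, 9),  |v_rel|² = 117
v_rel×d = (-6)·(-7) − (9)·(-1) = 51
since m = R²·117 − 51²:  R² = (2601 + 1611) / 117 = 36
R = √36 = 6  ⇒  r_B = 6 − 3 = 3

rB=3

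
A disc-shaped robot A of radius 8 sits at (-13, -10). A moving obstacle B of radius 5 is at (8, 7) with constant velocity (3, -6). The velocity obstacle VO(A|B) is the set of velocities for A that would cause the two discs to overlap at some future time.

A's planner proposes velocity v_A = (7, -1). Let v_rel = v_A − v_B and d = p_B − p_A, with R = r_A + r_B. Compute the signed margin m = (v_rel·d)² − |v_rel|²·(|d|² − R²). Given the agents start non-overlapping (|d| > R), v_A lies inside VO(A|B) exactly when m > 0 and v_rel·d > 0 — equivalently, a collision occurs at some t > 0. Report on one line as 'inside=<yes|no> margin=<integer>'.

d = (21, 17),  |d|² = 730;  R = 8+5 = 13,  c = 730−13² = 561
v_rel = (4, 5),  |v_rel|² = 41;  v_rel·d = (4)·(21) + (5)·(17) = 169
41·t² − 338·t + 561 = 0  ⇒  m = 169² − 41·561 = 5560
m = 5560 > 0,  v_rel·d = 169 > 0  ⇒  inside

inside=yes margin=5560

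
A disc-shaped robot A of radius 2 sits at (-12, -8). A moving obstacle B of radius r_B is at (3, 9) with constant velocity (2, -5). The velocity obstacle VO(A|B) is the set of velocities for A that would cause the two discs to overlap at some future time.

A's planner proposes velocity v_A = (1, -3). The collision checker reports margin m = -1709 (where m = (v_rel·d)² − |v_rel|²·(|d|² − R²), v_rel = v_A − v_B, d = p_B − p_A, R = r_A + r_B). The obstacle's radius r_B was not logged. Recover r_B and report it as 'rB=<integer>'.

m = -1709
d = (15, 17);  v_rel = (-1, 2),  |v_rel|² = 5
v_rel×d = (-1)·(17) − (2)·(15) = -47
since m = R²·5 − (-47)²:  R² = (2209 + -1709) / 5 = 100
R = √100 = 10  ⇒  r_B = 10 − 2 = 8

rB=8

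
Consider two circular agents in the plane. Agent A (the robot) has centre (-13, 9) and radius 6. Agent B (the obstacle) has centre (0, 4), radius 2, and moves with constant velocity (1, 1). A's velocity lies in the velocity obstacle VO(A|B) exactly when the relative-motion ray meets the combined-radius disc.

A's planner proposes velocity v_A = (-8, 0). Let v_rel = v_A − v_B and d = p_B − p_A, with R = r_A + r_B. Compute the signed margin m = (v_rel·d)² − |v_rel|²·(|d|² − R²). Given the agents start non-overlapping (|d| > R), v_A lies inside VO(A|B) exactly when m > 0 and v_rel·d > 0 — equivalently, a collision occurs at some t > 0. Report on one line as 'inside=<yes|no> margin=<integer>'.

d = (13, -5),  |d|² = 194;  R = 6+2 = 8,  c = 194−8² = 130
v_rel = (-9, -1),  |v_rel|² = 82;  v_rel·d = (-9)·(13) + (-1)·(-5) = -112
82·t² + 224·t + 130 = 0  ⇒  m = (-112)² − 82·130 = 1884
m = 1884 > 0,  v_rel·d = -112 < 0  ⇒  outside

inside=no margin=1884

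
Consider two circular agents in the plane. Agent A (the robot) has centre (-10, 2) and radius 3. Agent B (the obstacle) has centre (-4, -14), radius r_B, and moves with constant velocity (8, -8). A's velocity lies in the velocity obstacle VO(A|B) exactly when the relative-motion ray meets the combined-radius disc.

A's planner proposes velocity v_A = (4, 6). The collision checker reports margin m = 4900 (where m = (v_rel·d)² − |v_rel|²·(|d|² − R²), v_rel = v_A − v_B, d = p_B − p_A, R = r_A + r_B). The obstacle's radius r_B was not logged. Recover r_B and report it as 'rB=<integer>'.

m = 4900
d = (6, -16);  v_rel = (-4, 14),  |v_rel|² = 212
v_rel×d = (-4)·(-16) − (14)·(6) = -20
since m = R²·212 − (-20)²:  R² = (400 + 4900) / 212 = 25
R = √25 = 5  ⇒  r_B = 5 − 3 = 2

rB=2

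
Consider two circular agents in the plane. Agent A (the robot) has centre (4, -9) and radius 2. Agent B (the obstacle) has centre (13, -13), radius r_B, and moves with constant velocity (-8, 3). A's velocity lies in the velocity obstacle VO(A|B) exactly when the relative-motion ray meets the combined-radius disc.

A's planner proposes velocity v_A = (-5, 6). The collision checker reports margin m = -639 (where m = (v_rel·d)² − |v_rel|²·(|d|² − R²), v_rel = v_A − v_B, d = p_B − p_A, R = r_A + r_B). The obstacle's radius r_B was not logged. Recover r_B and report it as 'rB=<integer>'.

m = -639
d = (9, -4);  v_rel = (3, 3),  |v_rel|² = 18
v_rel×d = (3)·(-4) − (3)·(9) = -39
since m = R²·18 − (-39)²:  R² = (1521 + -639) / 18 = 49
R = √49 = 7  ⇒  r_B = 7 − 2 = 5

rB=5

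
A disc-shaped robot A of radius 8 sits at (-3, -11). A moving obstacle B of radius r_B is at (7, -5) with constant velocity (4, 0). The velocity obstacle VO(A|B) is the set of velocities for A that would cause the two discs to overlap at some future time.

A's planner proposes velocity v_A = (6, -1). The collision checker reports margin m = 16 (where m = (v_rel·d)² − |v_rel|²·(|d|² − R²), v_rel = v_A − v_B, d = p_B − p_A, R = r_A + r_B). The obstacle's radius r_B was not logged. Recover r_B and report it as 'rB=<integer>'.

m = 16
d = (10, 6);  v_rel = (2, -1),  |v_rel|² = 5
v_rel×d = (2)·(6) − (-1)·(10) = 22
since m = R²·5 − 22²:  R² = (484 + 16) / 5 = 100
R = √100 = 10  ⇒  r_B = 10 − 8 = 2

rB=2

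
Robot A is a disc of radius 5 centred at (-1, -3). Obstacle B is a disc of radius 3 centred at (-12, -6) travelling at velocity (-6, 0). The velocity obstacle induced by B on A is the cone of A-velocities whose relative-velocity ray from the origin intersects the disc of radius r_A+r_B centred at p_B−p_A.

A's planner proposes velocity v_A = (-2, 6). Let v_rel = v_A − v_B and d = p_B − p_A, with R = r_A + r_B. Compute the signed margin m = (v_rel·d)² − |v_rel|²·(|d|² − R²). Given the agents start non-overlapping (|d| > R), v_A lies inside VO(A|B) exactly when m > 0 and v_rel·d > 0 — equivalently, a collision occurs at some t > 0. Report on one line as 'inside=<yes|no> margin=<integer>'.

d = (-11, -3),  |d|² = 130;  R = 5+3 = 8,  c = 130−8² = 66
v_rel = (4, 6),  |v_rel|² = 52;  v_rel·d = (4)·(-11) + (6)·(-3) = -62
52·t² + 124·t + 66 = 0  ⇒  m = (-62)² − 52·66 = 412
m = 412 > 0,  v_rel·d = -62 < 0  ⇒  outside

inside=no margin=412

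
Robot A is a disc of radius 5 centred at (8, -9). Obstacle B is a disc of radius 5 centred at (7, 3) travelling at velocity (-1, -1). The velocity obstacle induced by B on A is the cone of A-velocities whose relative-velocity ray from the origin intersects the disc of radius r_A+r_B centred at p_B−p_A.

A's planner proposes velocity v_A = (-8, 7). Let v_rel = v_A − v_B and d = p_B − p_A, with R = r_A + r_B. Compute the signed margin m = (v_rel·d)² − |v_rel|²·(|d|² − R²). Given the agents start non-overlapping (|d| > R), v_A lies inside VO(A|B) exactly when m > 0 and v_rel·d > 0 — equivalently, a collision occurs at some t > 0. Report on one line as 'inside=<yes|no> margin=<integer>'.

d = (-1, 12),  |d|² = 145;  R = 5+5 = 10,  c = 145−10² = 45
v_rel = (-7, 8),  |v_rel|² = 113;  v_rel·d = (-7)·(-1) + (8)·(12) = 103
113·t² − 206·t + 45 = 0  ⇒  m = 103² − 113·45 = 5524
m = 5524 > 0,  v_rel·d = 103 > 0  ⇒  inside

inside=yes margin=5524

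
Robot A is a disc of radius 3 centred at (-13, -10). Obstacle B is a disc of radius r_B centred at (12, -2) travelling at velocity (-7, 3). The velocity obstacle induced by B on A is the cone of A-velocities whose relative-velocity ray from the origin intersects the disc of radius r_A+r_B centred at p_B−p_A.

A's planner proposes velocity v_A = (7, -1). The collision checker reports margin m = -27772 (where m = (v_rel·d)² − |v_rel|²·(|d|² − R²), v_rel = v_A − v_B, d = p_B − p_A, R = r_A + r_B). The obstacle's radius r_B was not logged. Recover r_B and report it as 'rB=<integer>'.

m = -27772
d = (25, 8);  v_rel = (14, -4),  |v_rel|² = 212
v_rel×d = (14)·(8) − (-4)·(25) = 212
since m = R²·212 − 212²:  R² = (44944 + -27772) / 212 = 81
R = √81 = 9  ⇒  r_B = 9 − 3 = 6

rB=6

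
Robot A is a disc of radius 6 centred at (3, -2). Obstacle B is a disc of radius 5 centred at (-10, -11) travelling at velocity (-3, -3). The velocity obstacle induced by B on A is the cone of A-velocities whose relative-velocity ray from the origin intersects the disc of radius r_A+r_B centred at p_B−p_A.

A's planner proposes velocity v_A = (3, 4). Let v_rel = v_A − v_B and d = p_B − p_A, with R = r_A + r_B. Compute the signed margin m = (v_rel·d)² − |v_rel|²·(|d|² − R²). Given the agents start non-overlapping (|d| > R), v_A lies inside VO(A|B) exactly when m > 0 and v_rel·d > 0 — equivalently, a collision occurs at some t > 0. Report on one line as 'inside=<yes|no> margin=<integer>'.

d = (-13, -9),  |d|² = 250;  R = 6+5 = 11,  c = 250−11² = 129
v_rel = (6, 7),  |v_rel|² = 85;  v_rel·d = (6)·(-13) + (7)·(-9) = -141
85·t² + 282·t + 129 = 0  ⇒  m = (-141)² − 85·129 = 8916
m = 8916 > 0,  v_rel·d = -141 < 0  ⇒  outside

inside=no margin=8916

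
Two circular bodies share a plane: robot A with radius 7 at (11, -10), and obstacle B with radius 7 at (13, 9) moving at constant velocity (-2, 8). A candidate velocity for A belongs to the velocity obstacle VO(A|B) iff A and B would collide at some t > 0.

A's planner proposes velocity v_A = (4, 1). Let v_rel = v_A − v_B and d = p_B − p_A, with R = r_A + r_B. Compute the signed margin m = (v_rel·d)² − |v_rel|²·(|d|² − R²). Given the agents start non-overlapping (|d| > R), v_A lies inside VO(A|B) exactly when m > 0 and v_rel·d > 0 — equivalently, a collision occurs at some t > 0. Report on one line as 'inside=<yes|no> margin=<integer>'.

d = (2, 19),  |d|² = 365;  R = 7+7 = 14,  c = 365−14² = 169
v_rel = (6, -7),  |v_rel|² = 85;  v_rel·d = (6)·(2) + (-7)·(19) = -121
85·t² + 242·t + 169 = 0  ⇒  m = (-121)² − 85·169 = 276
m = 276 > 0,  v_rel·d = -121 < 0  ⇒  outside

inside=no margin=276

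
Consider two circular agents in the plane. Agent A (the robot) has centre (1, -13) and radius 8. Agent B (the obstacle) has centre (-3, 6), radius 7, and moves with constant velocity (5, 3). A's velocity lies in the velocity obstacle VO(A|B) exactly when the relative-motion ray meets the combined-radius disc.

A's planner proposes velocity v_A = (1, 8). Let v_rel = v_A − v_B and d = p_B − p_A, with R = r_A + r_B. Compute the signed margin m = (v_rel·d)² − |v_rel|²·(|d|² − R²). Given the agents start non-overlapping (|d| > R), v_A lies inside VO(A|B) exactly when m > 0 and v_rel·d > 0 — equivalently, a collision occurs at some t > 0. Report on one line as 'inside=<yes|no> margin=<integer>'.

d = (-4, 19),  |d|² = 377;  R = 8+7 = 15,  c = 377−15² = 152
v_rel = (-4, 5),  |v_rel|² = 41;  v_rel·d = (-4)·(-4) + (5)·(19) = 111
41·t² − 222·t + 152 = 0  ⇒  m = 111² − 41·152 = 6089
m = 6089 > 0,  v_rel·d = 111 > 0  ⇒  inside

inside=yes margin=6089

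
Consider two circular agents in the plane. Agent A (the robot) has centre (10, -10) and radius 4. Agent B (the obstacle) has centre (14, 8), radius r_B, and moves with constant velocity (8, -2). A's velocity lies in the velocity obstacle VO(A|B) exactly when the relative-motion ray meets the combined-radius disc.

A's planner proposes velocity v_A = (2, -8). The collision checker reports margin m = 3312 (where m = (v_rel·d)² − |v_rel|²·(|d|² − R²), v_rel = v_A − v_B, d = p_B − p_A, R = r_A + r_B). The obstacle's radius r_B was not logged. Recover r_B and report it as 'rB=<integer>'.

m = 3312
d = (4, 18);  v_rel = (-6, -6),  |v_rel|² = 72
v_rel×d = (-6)·(18) − (-6)·(4) = -84
since m = R²·72 − (-84)²:  R² = (7056 + 3312) / 72 = 144
R = √144 = 12  ⇒  r_B = 12 − 4 = 8

rB=8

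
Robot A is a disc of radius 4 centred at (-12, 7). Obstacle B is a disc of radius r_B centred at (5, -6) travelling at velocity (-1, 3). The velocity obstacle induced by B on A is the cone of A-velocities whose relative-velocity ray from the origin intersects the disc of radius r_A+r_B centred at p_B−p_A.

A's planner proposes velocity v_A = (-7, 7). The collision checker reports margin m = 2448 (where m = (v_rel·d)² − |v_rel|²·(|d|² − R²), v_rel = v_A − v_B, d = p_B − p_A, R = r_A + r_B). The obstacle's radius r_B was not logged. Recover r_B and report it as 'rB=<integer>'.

m = 2448
d = (17, -13);  v_rel = (-6, 4),  |v_rel|² = 52
v_rel×d = (-6)·(-13) − (4)·(17) = 10
since m = R²·52 − 10²:  R² = (100 + 2448) / 52 = 49
R = √49 = 7  ⇒  r_B = 7 − 4 = 3

rB=3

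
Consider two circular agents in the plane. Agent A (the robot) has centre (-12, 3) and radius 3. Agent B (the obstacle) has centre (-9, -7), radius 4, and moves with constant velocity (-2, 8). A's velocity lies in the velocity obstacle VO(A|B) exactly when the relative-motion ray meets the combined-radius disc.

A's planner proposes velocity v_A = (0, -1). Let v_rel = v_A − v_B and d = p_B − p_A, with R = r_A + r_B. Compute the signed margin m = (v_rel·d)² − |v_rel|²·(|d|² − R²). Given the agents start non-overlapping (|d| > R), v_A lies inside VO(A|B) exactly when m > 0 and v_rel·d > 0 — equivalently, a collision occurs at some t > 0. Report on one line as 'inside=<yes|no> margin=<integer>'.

d = (3, -10),  |d|² = 109;  R = 3+4 = 7,  c = 109−7² = 60
v_rel = (2, -9),  |v_rel|² = 85;  v_rel·d = (2)·(3) + (-9)·(-10) = 96
85·t² − 192·t + 60 = 0  ⇒  m = 96² − 85·60 = 4116
m = 4116 > 0,  v_rel·d = 96 > 0  ⇒  inside

inside=yes margin=4116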